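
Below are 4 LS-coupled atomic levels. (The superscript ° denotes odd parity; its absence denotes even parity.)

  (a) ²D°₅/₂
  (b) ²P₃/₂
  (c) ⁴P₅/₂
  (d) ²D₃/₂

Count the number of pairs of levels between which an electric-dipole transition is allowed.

(a)–(b): allowed.
(a)–(c): forbidden (ΔS).
(a)–(d): allowed.
(b)–(c): forbidden (parity, ΔS).
(b)–(d): forbidden (parity).
(c)–(d): forbidden (parity, ΔS).
Allowed pairs: 2 of 6.

2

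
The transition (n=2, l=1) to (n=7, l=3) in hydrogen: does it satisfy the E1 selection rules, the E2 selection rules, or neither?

E2

Δl = 3 − 1 = +2; l_i + l_f = 4.
E1 (Δl = ±1): not satisfied.
E2 (Δl = 0,±2, l_i+l_f ≥ 2): satisfied.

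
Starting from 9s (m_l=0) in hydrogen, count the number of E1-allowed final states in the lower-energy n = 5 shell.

E1 requires Δl = ±1, so l_f ∈ {-1, 1}; with 0 ≤ l_f ≤ n_f−1 = 4, the allowed l_f values are {1}.
For l_f = 1: m_f ∈ {m_i−1, m_i, m_i+1} ∩ [−1, 1] = {-1, 0, 1} → 3 states.
Total: 3.

3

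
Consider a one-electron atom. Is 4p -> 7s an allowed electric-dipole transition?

allowed

Δl = 0 − 1 = -1; the E1 rule Δl = ±1 is passes.
All E1 selection rules are satisfied.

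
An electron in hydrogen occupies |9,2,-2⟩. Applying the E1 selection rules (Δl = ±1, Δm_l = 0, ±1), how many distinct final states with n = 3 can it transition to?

E1 requires Δl = ±1, so l_f ∈ {1, 3}; with 0 ≤ l_f ≤ n_f−1 = 2, the allowed l_f values are {1}.
For l_f = 1: m_f ∈ {m_i−1, m_i, m_i+1} ∩ [−1, 1] = {-1} → 1 state.
Total: 1.

1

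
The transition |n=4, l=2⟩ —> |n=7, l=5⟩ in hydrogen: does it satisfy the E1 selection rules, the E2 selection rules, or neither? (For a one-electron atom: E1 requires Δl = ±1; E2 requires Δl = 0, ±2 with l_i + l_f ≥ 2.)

neither

Δl = 5 − 2 = +3; l_i + l_f = 7.
E1 (Δl = ±1): not satisfied.
E2 (Δl = 0,±2, l_i+l_f ≥ 2): not satisfied.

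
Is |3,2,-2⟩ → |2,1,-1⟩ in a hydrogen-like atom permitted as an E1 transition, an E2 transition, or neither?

E1

Δl = 1 − 2 = -1; l_i + l_f = 3.
Δm_l = +1.
E1 (Δl = ±1, |Δm_l| ≤ 1): satisfied.
E2 (Δl = 0,±2, l_i+l_f ≥ 2, |Δm_l| ≤ 2): not satisfied.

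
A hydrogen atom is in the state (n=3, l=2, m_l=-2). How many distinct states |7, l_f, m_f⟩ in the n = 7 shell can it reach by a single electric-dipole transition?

E1 requires Δl = ±1, so l_f ∈ {1, 3}; with 0 ≤ l_f ≤ n_f−1 = 6, the allowed l_f values are {1, 3}.
For l_f = 1: m_f ∈ {m_i−1, m_i, m_i+1} ∩ [−1, 1] = {-1} → 1 state.
For l_f = 3: m_f ∈ {m_i−1, m_i, m_i+1} ∩ [−3, 3] = {-3, -2, -1} → 3 states.
Total: 4.

4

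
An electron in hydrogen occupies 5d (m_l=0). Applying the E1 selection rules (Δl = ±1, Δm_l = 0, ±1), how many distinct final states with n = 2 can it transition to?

E1 requires Δl = ±1, so l_f ∈ {1, 3}; with 0 ≤ l_f ≤ n_f−1 = 1, the allowed l_f values are {1}.
For l_f = 1: m_f ∈ {m_i−1, m_i, m_i+1} ∩ [−1, 1] = {-1, 0, 1} → 3 states.
Total: 3.

3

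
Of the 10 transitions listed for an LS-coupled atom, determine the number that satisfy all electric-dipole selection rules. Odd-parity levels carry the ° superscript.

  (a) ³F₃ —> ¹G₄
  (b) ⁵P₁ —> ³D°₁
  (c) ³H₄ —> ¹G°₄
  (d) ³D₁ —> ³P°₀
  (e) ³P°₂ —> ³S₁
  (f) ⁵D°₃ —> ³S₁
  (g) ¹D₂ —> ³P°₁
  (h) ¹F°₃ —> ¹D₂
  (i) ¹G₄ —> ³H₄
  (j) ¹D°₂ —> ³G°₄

(a) forbidden (parity, ΔS fail)
(b) forbidden (ΔS fails)
(c) forbidden (ΔS fails)
(d) allowed
(e) allowed
(f) forbidden (ΔS, ΔL, ΔJ fail)
(g) forbidden (ΔS fails)
(h) allowed
(i) forbidden (parity, ΔS fail)
(j) forbidden (parity, ΔS, ΔL, ΔJ fail)
Total allowed: 3 of 10.

3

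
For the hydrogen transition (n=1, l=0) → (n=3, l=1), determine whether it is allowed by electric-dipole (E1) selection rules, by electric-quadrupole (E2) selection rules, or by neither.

Δl = 1 − 0 = +1; l_i + l_f = 1.
E1 (Δl = ±1): satisfied.
E2 (Δl = 0,±2, l_i+l_f ≥ 2): not satisfied.

E1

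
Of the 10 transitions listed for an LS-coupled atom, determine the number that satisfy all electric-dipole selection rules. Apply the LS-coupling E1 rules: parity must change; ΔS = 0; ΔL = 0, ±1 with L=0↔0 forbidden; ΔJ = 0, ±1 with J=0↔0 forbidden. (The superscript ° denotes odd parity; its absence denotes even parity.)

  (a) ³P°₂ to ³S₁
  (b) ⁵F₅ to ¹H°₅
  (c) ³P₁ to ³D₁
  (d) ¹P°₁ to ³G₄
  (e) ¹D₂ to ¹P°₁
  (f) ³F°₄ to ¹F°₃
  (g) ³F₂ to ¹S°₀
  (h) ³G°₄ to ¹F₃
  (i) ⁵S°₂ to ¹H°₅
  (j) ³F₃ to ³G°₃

3

(a) allowed
(b) forbidden (ΔS, ΔL fail)
(c) forbidden (parity fails)
(d) forbidden (ΔS, ΔL, ΔJ fail)
(e) allowed
(f) forbidden (parity, ΔS fail)
(g) forbidden (ΔS, ΔL, ΔJ fail)
(h) forbidden (ΔS fails)
(i) forbidden (parity, ΔS, ΔL, ΔJ fail)
(j) allowed
Total allowed: 3 of 10.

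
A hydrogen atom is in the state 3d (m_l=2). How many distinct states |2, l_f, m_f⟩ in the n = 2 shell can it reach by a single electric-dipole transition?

1

E1 requires Δl = ±1, so l_f ∈ {1, 3}; with 0 ≤ l_f ≤ n_f−1 = 1, the allowed l_f values are {1}.
For l_f = 1: m_f ∈ {m_i−1, m_i, m_i+1} ∩ [−1, 1] = {1} → 1 state.
Total: 1.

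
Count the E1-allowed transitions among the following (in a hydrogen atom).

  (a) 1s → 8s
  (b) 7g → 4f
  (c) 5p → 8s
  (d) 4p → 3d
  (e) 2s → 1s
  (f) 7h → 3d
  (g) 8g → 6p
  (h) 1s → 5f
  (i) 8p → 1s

(a) forbidden — Δl = +0 (E1 requires Δl = ±1)
(b) allowed
(c) allowed
(d) allowed
(e) forbidden — Δl = +0 (E1 requires Δl = ±1)
(f) forbidden — Δl = -3 (E1 requires Δl = ±1)
(g) forbidden — Δl = -3 (E1 requires Δl = ±1)
(h) forbidden — Δl = +3 (E1 requires Δl = ±1)
(i) allowed
Total allowed: 4 of 9.

4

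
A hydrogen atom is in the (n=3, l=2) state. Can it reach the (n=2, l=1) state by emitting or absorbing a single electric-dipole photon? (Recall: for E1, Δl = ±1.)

allowed

Δl = 1 − 2 = -1; the E1 rule Δl = ±1 is ✓.
All E1 selection rules are satisfied.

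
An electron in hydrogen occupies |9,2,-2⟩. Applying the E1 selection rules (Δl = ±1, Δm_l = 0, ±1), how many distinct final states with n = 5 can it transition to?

4

E1 requires Δl = ±1, so l_f ∈ {1, 3}; with 0 ≤ l_f ≤ n_f−1 = 4, the allowed l_f values are {1, 3}.
For l_f = 1: m_f ∈ {m_i−1, m_i, m_i+1} ∩ [−1, 1] = {-1} → 1 state.
For l_f = 3: m_f ∈ {m_i−1, m_i, m_i+1} ∩ [−3, 3] = {-3, -2, -1} → 3 states.
Total: 4.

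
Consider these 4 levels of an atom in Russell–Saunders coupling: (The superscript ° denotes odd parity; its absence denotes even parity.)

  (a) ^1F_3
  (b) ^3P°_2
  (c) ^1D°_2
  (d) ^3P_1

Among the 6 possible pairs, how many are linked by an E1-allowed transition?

(a)–(b): forbidden (ΔS, ΔL).
(a)–(c): allowed.
(a)–(d): forbidden (parity, ΔS, ΔL, ΔJ).
(b)–(c): forbidden (parity, ΔS).
(b)–(d): allowed.
(c)–(d): forbidden (ΔS).
Allowed pairs: 2 of 6.

2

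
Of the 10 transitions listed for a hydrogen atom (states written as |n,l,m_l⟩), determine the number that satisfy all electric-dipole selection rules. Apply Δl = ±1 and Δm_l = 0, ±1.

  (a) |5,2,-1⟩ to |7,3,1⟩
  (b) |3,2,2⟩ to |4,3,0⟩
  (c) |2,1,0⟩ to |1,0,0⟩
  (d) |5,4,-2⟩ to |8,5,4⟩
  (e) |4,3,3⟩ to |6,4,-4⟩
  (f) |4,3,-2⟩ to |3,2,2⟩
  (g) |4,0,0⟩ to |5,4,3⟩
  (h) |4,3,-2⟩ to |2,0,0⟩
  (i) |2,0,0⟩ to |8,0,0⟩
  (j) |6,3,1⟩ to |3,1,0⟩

1

(a) forbidden — Δm_l = +2 (E1 requires Δm_l = 0, ±1)
(b) forbidden — Δm_l = -2 (E1 requires Δm_l = 0, ±1)
(c) allowed
(d) forbidden — Δm_l = +6 (E1 requires Δm_l = 0, ±1)
(e) forbidden — Δm_l = -7 (E1 requires Δm_l = 0, ±1)
(f) forbidden — Δm_l = +4 (E1 requires Δm_l = 0, ±1)
(g) forbidden — Δl = +4 (E1 requires Δl = ±1); Δm_l = +3 (E1 requires Δm_l = 0, ±1)
(h) forbidden — Δl = -3 (E1 requires Δl = ±1); Δm_l = +2 (E1 requires Δm_l = 0, ±1)
(i) forbidden — Δl = +0 (E1 requires Δl = ±1)
(j) forbidden — Δl = -2 (E1 requires Δl = ±1)
Total allowed: 1 of 10.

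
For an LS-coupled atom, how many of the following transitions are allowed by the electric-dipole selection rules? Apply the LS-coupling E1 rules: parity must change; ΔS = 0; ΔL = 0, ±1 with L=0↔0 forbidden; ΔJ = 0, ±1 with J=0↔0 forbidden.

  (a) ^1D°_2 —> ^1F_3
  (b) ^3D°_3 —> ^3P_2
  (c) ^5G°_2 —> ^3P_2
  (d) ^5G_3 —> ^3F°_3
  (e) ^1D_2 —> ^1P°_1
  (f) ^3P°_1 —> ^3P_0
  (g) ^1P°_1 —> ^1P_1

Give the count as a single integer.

(a) allowed
(b) allowed
(c) forbidden (ΔS, ΔL fail)
(d) forbidden (ΔS fails)
(e) allowed
(f) allowed
(g) allowed
Total allowed: 5 of 7.

5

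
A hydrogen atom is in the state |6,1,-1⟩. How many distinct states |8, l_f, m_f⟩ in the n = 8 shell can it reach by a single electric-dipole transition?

E1 requires Δl = ±1, so l_f ∈ {0, 2}; with 0 ≤ l_f ≤ n_f−1 = 7, the allowed l_f values are {0, 2}.
For l_f = 0: m_f ∈ {m_i−1, m_i, m_i+1} ∩ [−0, 0] = {0} → 1 state.
For l_f = 2: m_f ∈ {m_i−1, m_i, m_i+1} ∩ [−2, 2] = {-2, -1, 0} → 3 states.
Total: 4.

4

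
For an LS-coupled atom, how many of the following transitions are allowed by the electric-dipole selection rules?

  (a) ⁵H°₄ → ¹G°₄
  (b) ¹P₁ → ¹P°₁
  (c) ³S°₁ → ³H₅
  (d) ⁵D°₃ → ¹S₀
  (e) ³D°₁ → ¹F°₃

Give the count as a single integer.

(a) forbidden (parity, ΔS fail)
(b) allowed
(c) forbidden (ΔL, ΔJ fail)
(d) forbidden (ΔS, ΔL, ΔJ fail)
(e) forbidden (parity, ΔS, ΔJ fail)
Total allowed: 1 of 5.

1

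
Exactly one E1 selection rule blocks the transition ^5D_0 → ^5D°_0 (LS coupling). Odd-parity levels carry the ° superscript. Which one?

ΔJ = 0, ±1 (not J=0↔0): J: 0 → 0, ΔJ = +0 — ✗.
ΔL = 0, ±1 (not L=0↔0): L: 2 → 2, ΔL = +0 — ✓.
ΔS = 0: S: 2 → 2 — ✓.
Parity must change: even → odd — ✓.

the J=0 ↔ J=0 exclusion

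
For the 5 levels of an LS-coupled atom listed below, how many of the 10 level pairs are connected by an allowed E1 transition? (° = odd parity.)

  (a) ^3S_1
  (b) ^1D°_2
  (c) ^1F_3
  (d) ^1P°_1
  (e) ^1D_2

(a)–(b): forbidden (ΔS, ΔL).
(a)–(c): forbidden (parity, ΔS, ΔL, ΔJ).
(a)–(d): forbidden (ΔS).
(a)–(e): forbidden (parity, ΔS, ΔL).
(b)–(c): allowed.
(b)–(d): forbidden (parity).
(b)–(e): allowed.
(c)–(d): forbidden (ΔL, ΔJ).
(c)–(e): forbidden (parity).
(d)–(e): allowed.
Allowed pairs: 3 of 10.

3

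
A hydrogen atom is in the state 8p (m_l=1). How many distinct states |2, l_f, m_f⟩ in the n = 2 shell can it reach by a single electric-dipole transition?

E1 requires Δl = ±1, so l_f ∈ {0, 2}; with 0 ≤ l_f ≤ n_f−1 = 1, the allowed l_f values are {0}.
For l_f = 0: m_f ∈ {m_i−1, m_i, m_i+1} ∩ [−0, 0] = {0} → 1 state.
Total: 1.

1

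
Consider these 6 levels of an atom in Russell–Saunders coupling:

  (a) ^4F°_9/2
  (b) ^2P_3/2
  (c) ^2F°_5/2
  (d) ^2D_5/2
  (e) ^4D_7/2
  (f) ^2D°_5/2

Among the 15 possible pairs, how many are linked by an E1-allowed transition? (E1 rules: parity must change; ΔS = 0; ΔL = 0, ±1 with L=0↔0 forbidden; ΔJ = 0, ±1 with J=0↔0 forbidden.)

(a)–(b): forbidden (ΔS, ΔL, ΔJ).
(a)–(c): forbidden (parity, ΔS, ΔJ).
(a)–(d): forbidden (ΔS, ΔJ).
(a)–(e): allowed.
(a)–(f): forbidden (parity, ΔS, ΔJ).
(b)–(c): forbidden (ΔL).
(b)–(d): forbidden (parity).
(b)–(e): forbidden (parity, ΔS, ΔJ).
(b)–(f): allowed.
(c)–(d): allowed.
(c)–(e): forbidden (ΔS).
(c)–(f): forbidden (parity).
(d)–(e): forbidden (parity, ΔS).
(d)–(f): allowed.
(e)–(f): forbidden (ΔS).
Allowed pairs: 4 of 15.

4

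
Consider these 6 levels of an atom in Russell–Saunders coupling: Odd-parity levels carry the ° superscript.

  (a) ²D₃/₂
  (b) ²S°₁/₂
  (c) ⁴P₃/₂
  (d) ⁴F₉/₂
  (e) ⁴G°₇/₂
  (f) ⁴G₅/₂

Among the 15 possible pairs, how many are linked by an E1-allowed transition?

2

(a)–(b): forbidden (ΔL).
(a)–(c): forbidden (parity, ΔS).
(a)–(d): forbidden (parity, ΔS, ΔJ).
(a)–(e): forbidden (ΔS, ΔL, ΔJ).
(a)–(f): forbidden (parity, ΔS, ΔL).
(b)–(c): forbidden (ΔS).
(b)–(d): forbidden (ΔS, ΔL, ΔJ).
(b)–(e): forbidden (parity, ΔS, ΔL, ΔJ).
(b)–(f): forbidden (ΔS, ΔL, ΔJ).
(c)–(d): forbidden (parity, ΔL, ΔJ).
(c)–(e): forbidden (ΔL, ΔJ).
(c)–(f): forbidden (parity, ΔL).
(d)–(e): allowed.
(d)–(f): forbidden (parity, ΔJ).
(e)–(f): allowed.
Allowed pairs: 2 of 15.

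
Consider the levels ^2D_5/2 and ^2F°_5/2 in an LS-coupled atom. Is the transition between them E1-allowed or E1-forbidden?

Initial level: S=1/2, L=2, J=5/2, parity even. Final level: S=1/2, L=3, J=5/2, parity odd.
Parity must change: even → odd — ✓.
ΔS = 0: S: 1/2 → 1/2 — ✓.
ΔL = 0, ±1 (not L=0↔0): L: 2 → 3, ΔL = +1 — ✓.
ΔJ = 0, ±1 (not J=0↔0): J: 5/2 → 5/2, ΔJ = +0 — ✓.
All four E1 rules are satisfied.

allowed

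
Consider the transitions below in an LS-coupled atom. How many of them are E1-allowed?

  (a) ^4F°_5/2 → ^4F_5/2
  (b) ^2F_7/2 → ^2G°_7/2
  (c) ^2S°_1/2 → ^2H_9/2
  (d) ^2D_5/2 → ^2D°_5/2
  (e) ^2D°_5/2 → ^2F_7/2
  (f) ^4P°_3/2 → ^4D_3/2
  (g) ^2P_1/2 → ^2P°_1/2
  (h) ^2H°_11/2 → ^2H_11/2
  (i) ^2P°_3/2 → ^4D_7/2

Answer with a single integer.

7

(a) allowed
(b) allowed
(c) forbidden (ΔL, ΔJ fail)
(d) allowed
(e) allowed
(f) allowed
(g) allowed
(h) allowed
(i) forbidden (ΔS, ΔJ fail)
Total allowed: 7 of 9.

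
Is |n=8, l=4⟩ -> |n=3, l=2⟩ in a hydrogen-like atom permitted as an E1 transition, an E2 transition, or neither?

E2

Δl = 2 − 4 = -2; l_i + l_f = 6.
E1 (Δl = ±1): not satisfied.
E2 (Δl = 0,±2, l_i+l_f ≥ 2): satisfied.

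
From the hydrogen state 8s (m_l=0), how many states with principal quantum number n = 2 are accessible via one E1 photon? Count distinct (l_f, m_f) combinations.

3

E1 requires Δl = ±1, so l_f ∈ {-1, 1}; with 0 ≤ l_f ≤ n_f−1 = 1, the allowed l_f values are {1}.
For l_f = 1: m_f ∈ {m_i−1, m_i, m_i+1} ∩ [−1, 1] = {-1, 0, 1} → 3 states.
Total: 3.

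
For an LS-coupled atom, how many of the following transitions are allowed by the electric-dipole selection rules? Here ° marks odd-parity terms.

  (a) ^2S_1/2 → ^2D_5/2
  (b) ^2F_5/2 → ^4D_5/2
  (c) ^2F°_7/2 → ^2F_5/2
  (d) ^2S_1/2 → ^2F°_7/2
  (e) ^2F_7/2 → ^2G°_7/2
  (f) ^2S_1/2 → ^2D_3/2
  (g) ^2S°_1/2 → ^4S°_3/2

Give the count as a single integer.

2

(a) forbidden (parity, ΔL, ΔJ fail)
(b) forbidden (parity, ΔS fail)
(c) allowed
(d) forbidden (ΔL, ΔJ fail)
(e) allowed
(f) forbidden (parity, ΔL fail)
(g) forbidden (parity, ΔS, ΔL fail)
Total allowed: 2 of 7.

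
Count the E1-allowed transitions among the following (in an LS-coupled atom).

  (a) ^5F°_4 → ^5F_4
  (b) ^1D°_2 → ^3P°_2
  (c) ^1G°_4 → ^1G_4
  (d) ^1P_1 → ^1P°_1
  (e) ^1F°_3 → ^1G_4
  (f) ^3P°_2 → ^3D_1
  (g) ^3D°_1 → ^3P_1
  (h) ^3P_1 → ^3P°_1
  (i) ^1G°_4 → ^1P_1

(a) allowed
(b) forbidden (parity, ΔS fail)
(c) allowed
(d) allowed
(e) allowed
(f) allowed
(g) allowed
(h) allowed
(i) forbidden (ΔL, ΔJ fail)
Total allowed: 7 of 9.

7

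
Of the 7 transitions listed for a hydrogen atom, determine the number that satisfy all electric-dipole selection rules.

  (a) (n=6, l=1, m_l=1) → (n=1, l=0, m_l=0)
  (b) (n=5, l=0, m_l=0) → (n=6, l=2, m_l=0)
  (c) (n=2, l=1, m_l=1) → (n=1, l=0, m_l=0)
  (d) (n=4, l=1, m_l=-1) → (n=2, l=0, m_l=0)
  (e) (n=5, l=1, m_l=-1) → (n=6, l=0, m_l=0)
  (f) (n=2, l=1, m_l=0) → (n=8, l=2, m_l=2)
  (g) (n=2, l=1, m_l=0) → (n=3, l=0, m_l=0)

5

(a) allowed
(b) forbidden — Δl = +2 (E1 requires Δl = ±1)
(c) allowed
(d) allowed
(e) allowed
(f) forbidden — Δm_l = +2 (E1 requires Δm_l = 0, ±1)
(g) allowed
Total allowed: 5 of 7.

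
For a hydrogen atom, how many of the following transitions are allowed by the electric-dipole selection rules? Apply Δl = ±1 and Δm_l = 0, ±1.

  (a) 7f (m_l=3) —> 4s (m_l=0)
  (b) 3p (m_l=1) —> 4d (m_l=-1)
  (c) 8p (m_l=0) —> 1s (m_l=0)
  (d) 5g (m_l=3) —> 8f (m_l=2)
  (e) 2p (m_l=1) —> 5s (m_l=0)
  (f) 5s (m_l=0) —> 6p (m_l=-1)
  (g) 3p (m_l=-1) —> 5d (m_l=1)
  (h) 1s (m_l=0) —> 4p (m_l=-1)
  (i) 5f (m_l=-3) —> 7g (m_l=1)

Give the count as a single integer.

5

(a) forbidden — Δl = -3 (E1 requires Δl = ±1); Δm_l = -3 (E1 requires Δm_l = 0, ±1)
(b) forbidden — Δm_l = -2 (E1 requires Δm_l = 0, ±1)
(c) allowed
(d) allowed
(e) allowed
(f) allowed
(g) forbidden — Δm_l = +2 (E1 requires Δm_l = 0, ±1)
(h) allowed
(i) forbidden — Δm_l = +4 (E1 requires Δm_l = 0, ±1)
Total allowed: 5 of 9.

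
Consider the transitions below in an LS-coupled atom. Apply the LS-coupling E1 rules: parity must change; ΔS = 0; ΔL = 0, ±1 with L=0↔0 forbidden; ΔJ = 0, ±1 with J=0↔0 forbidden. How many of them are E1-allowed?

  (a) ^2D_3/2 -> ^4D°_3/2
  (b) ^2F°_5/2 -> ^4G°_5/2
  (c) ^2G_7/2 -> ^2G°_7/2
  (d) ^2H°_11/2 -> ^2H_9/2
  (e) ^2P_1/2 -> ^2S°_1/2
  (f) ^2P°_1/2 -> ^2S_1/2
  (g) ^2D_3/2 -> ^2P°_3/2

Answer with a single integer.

5

(a) forbidden (ΔS fails)
(b) forbidden (parity, ΔS fail)
(c) allowed
(d) allowed
(e) allowed
(f) allowed
(g) allowed
Total allowed: 5 of 7.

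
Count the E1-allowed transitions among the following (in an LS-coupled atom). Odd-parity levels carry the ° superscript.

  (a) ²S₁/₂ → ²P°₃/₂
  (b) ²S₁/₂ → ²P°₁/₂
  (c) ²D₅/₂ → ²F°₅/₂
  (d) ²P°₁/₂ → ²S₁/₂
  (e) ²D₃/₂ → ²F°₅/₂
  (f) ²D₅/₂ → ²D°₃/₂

6

(a) allowed
(b) allowed
(c) allowed
(d) allowed
(e) allowed
(f) allowed
Total allowed: 6 of 6.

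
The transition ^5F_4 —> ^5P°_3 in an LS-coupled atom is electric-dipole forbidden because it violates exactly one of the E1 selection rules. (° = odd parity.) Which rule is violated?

Reading off the term symbols: S 2→2, L 3→1, J 4→3, parity even→odd.
Parity must change: even → odd — passes.
ΔS = 0: S: 2 → 2 — passes.
ΔJ = 0, ±1 (not J=0↔0): J: 4 → 3, ΔJ = -1 — passes.
ΔL = 0, ±1 (not L=0↔0): L: 3 → 1, ΔL = -2 — fails.

the ΔL = 0, ±1 rule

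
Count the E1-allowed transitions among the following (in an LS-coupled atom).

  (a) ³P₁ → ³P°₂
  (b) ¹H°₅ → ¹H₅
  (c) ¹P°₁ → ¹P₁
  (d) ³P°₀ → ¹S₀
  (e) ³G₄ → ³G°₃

4

(a) allowed
(b) allowed
(c) allowed
(d) forbidden (ΔS, ΔJ fail)
(e) allowed
Total allowed: 4 of 5.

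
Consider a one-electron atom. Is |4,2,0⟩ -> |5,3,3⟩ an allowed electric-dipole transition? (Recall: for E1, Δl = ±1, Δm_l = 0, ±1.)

forbidden

Initial l = 2, final l = 3, so Δl = +1. E1 requires Δl = ±1: ✓.
m_l: 0 → 3 (Δm_l = +3). |Δm_l| ≤ 1 ✗.
The transition is electric-dipole forbidden.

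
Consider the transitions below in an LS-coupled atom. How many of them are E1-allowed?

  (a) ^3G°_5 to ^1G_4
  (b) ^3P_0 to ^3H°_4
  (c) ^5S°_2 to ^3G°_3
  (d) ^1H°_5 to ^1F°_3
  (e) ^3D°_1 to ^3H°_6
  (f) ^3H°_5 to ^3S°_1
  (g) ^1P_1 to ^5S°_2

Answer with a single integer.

(a) forbidden (ΔS fails)
(b) forbidden (ΔL, ΔJ fail)
(c) forbidden (parity, ΔS, ΔL fail)
(d) forbidden (parity, ΔL, ΔJ fail)
(e) forbidden (parity, ΔL, ΔJ fail)
(f) forbidden (parity, ΔL, ΔJ fail)
(g) forbidden (ΔS fails)
Total allowed: 0 of 7.

0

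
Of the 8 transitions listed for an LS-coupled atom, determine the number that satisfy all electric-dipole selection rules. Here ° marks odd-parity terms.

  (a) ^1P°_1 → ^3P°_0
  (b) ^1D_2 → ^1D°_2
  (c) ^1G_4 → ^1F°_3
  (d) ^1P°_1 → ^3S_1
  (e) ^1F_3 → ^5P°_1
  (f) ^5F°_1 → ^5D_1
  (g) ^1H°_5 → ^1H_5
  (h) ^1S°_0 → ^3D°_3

4

(a) forbidden (parity, ΔS fail)
(b) allowed
(c) allowed
(d) forbidden (ΔS fails)
(e) forbidden (ΔS, ΔL, ΔJ fail)
(f) allowed
(g) allowed
(h) forbidden (parity, ΔS, ΔL, ΔJ fail)
Total allowed: 4 of 8.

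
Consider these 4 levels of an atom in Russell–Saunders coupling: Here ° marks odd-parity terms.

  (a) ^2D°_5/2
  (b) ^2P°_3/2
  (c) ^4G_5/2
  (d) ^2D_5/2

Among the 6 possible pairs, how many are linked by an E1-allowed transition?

2

(a)–(b): forbidden (parity).
(a)–(c): forbidden (ΔS, ΔL).
(a)–(d): allowed.
(b)–(c): forbidden (ΔS, ΔL).
(b)–(d): allowed.
(c)–(d): forbidden (parity, ΔS, ΔL).
Allowed pairs: 2 of 6.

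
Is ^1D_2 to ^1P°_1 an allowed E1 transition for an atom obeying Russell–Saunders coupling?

allowed

Initial level: S=0, L=2, J=2, parity even. Final level: S=0, L=1, J=1, parity odd.
Parity must change: even → odd — ✓.
ΔS = 0: S: 0 → 0 — ✓.
ΔL = 0, ±1 (not L=0↔0): L: 2 → 1, ΔL = -1 — ✓.
ΔJ = 0, ±1 (not J=0↔0): J: 2 → 1, ΔJ = -1 — ✓.
All four E1 rules are satisfied.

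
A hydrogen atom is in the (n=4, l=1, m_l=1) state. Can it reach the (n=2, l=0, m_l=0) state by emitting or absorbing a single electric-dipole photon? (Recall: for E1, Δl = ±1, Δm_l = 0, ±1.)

allowed

Δl = 0 − 1 = -1; the E1 rule Δl = ±1 is passes.
Δm_l = 0 − (1) = -1. E1 requires Δm_l = 0, ±1: passes.
All E1 selection rules are satisfied.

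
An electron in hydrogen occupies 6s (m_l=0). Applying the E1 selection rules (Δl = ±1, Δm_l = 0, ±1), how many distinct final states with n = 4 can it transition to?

E1 requires Δl = ±1, so l_f ∈ {-1, 1}; with 0 ≤ l_f ≤ n_f−1 = 3, the allowed l_f values are {1}.
For l_f = 1: m_f ∈ {m_i−1, m_i, m_i+1} ∩ [−1, 1] = {-1, 0, 1} → 3 states.
Total: 3.

3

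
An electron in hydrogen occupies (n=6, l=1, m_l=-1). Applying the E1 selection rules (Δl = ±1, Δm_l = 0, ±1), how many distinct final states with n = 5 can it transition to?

4

E1 requires Δl = ±1, so l_f ∈ {0, 2}; with 0 ≤ l_f ≤ n_f−1 = 4, the allowed l_f values are {0, 2}.
For l_f = 0: m_f ∈ {m_i−1, m_i, m_i+1} ∩ [−0, 0] = {0} → 1 state.
For l_f = 2: m_f ∈ {m_i−1, m_i, m_i+1} ∩ [−2, 2] = {-2, -1, 0} → 3 states.
Total: 4.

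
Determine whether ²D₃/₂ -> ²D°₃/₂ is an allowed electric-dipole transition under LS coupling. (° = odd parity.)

ΔS = 0: S: 1/2 → 1/2 — ✓.
Parity must change: even → odd — ✓.
ΔJ = 0, ±1 (not J=0↔0): J: 3/2 → 3/2, ΔJ = +0 — ✓.
ΔL = 0, ±1 (not L=0↔0): L: 2 → 2, ΔL = +0 — ✓.
All four E1 rules are satisfied.

allowed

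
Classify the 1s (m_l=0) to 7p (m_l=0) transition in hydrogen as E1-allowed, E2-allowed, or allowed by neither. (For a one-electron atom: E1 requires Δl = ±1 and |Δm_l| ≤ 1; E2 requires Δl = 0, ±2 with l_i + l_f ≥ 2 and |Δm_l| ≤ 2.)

E1

Δl = 1 − 0 = +1; l_i + l_f = 1.
Δm_l = +0.
E1 (Δl = ±1, |Δm_l| ≤ 1): satisfied.
E2 (Δl = 0,±2, l_i+l_f ≥ 2, |Δm_l| ≤ 2): not satisfied.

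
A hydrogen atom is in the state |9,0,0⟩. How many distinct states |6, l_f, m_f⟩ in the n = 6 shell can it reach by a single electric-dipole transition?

E1 requires Δl = ±1, so l_f ∈ {-1, 1}; with 0 ≤ l_f ≤ n_f−1 = 5, the allowed l_f values are {1}.
For l_f = 1: m_f ∈ {m_i−1, m_i, m_i+1} ∩ [−1, 1] = {-1, 0, 1} → 3 states.
Total: 3.

3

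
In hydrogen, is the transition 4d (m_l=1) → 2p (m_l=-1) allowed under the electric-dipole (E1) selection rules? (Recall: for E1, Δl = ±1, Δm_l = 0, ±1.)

forbidden

Δl = 1 − 2 = -1; the E1 rule Δl = ±1 is ✓.
m_l: 1 → -1 (Δm_l = -2). |Δm_l| ≤ 1 ✗.
The transition is electric-dipole forbidden.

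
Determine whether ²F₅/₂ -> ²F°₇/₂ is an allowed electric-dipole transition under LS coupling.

Initial level: S=1/2, L=3, J=5/2, parity even. Final level: S=1/2, L=3, J=7/2, parity odd.
Parity must change: even → odd — ok.
ΔL = 0, ±1 (not L=0↔0): L: 3 → 3, ΔL = +0 — ok.
ΔJ = 0, ±1 (not J=0↔0): J: 5/2 → 7/2, ΔJ = +1 — ok.
ΔS = 0: S: 1/2 → 1/2 — ok.
All four E1 rules are satisfied.

allowed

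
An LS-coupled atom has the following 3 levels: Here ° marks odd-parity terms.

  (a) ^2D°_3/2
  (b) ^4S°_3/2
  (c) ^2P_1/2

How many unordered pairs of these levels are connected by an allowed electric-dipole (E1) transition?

1

(a)–(b): forbidden (parity, ΔS, ΔL).
(a)–(c): allowed.
(b)–(c): forbidden (ΔS).
Allowed pairs: 1 of 3.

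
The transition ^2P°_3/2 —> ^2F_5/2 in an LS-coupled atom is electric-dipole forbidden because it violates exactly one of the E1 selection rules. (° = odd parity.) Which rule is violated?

the ΔL = 0, ±1 rule

Initial level: S=1/2, L=1, J=3/2, parity odd. Final level: S=1/2, L=3, J=5/2, parity even.
ΔJ = 0, ±1 (not J=0↔0): J: 3/2 → 5/2, ΔJ = +1 — satisfied.
ΔL = 0, ±1 (not L=0↔0): L: 1 → 3, ΔL = +2 — violated.
ΔS = 0: S: 1/2 → 1/2 — satisfied.
Parity must change: odd → even — satisfied.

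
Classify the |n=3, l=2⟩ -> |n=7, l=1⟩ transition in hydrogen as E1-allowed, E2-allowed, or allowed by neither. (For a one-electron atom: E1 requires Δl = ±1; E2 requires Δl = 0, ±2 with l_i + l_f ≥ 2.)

Δl = 1 − 2 = -1; l_i + l_f = 3.
E1 (Δl = ±1): satisfied.
E2 (Δl = 0,±2, l_i+l_f ≥ 2): not satisfied.

E1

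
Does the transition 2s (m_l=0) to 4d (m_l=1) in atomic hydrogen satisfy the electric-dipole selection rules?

forbidden

Initial l = 0, final l = 2, so Δl = +2. E1 requires Δl = ±1: fails.
Δm_l = 1 − (0) = +1. E1 requires Δm_l = 0, ±1: passes.
The transition is electric-dipole forbidden.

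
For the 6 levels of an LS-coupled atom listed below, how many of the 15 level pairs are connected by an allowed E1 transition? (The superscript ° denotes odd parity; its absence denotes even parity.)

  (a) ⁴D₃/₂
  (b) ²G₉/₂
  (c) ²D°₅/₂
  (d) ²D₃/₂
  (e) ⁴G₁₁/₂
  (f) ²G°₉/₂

2

(a)–(b): forbidden (parity, ΔS, ΔL, ΔJ).
(a)–(c): forbidden (ΔS).
(a)–(d): forbidden (parity, ΔS).
(a)–(e): forbidden (parity, ΔL, ΔJ).
(a)–(f): forbidden (ΔS, ΔL, ΔJ).
(b)–(c): forbidden (ΔL, ΔJ).
(b)–(d): forbidden (parity, ΔL, ΔJ).
(b)–(e): forbidden (parity, ΔS).
(b)–(f): allowed.
(c)–(d): allowed.
(c)–(e): forbidden (ΔS, ΔL, ΔJ).
(c)–(f): forbidden (parity, ΔL, ΔJ).
(d)–(e): forbidden (parity, ΔS, ΔL, ΔJ).
(d)–(f): forbidden (ΔL, ΔJ).
(e)–(f): forbidden (ΔS).
Allowed pairs: 2 of 15.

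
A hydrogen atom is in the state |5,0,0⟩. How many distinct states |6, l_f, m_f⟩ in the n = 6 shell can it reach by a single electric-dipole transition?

3

E1 requires Δl = ±1, so l_f ∈ {-1, 1}; with 0 ≤ l_f ≤ n_f−1 = 5, the allowed l_f values are {1}.
For l_f = 1: m_f ∈ {m_i−1, m_i, m_i+1} ∩ [−1, 1] = {-1, 0, 1} → 3 states.
Total: 3.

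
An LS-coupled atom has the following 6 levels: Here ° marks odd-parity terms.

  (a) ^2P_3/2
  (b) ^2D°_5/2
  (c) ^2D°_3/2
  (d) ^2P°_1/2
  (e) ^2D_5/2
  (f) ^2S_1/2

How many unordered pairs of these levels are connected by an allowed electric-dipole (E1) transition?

6

(a)–(b): allowed.
(a)–(c): allowed.
(a)–(d): allowed.
(a)–(e): forbidden (parity).
(a)–(f): forbidden (parity).
(b)–(c): forbidden (parity).
(b)–(d): forbidden (parity, ΔJ).
(b)–(e): allowed.
(b)–(f): forbidden (ΔL, ΔJ).
(c)–(d): forbidden (parity).
(c)–(e): allowed.
(c)–(f): forbidden (ΔL).
(d)–(e): forbidden (ΔJ).
(d)–(f): allowed.
(e)–(f): forbidden (parity, ΔL, ΔJ).
Allowed pairs: 6 of 15.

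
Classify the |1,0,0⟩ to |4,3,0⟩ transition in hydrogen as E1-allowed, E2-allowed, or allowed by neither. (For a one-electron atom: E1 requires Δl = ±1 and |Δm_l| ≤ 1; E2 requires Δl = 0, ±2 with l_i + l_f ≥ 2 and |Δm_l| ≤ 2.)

neither

Δl = 3 − 0 = +3; l_i + l_f = 3.
Δm_l = +0.
E1 (Δl = ±1, |Δm_l| ≤ 1): not satisfied.
E2 (Δl = 0,±2, l_i+l_f ≥ 2, |Δm_l| ≤ 2): not satisfied.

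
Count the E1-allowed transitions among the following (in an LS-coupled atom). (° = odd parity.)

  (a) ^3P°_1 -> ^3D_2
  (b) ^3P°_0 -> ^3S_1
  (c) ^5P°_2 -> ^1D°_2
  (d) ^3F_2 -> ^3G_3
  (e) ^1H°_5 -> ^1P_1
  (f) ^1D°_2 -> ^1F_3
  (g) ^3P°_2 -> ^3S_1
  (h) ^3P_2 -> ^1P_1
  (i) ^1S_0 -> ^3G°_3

4

(a) allowed
(b) allowed
(c) forbidden (parity, ΔS fail)
(d) forbidden (parity fails)
(e) forbidden (ΔL, ΔJ fail)
(f) allowed
(g) allowed
(h) forbidden (parity, ΔS fail)
(i) forbidden (ΔS, ΔL, ΔJ fail)
Total allowed: 4 of 9.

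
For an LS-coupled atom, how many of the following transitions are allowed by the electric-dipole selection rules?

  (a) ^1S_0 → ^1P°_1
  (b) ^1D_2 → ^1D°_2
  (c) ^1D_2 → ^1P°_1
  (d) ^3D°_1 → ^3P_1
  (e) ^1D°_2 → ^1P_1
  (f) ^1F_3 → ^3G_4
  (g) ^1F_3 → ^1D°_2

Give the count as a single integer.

(a) allowed
(b) allowed
(c) allowed
(d) allowed
(e) allowed
(f) forbidden (parity, ΔS fail)
(g) allowed
Total allowed: 6 of 7.

6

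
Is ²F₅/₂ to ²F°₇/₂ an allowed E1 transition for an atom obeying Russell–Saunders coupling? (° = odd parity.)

Reading off the term symbols: S 1/2→1/2, L 3→3, J 5/2→7/2, parity even→odd.
ΔJ = 0, ±1 (not J=0↔0): J: 5/2 → 7/2, ΔJ = +1 — ok.
ΔS = 0: S: 1/2 → 1/2 — ok.
ΔL = 0, ±1 (not L=0↔0): L: 3 → 3, ΔL = +0 — ok.
Parity must change: even → odd — ok.
All four E1 rules are satisfied.

allowed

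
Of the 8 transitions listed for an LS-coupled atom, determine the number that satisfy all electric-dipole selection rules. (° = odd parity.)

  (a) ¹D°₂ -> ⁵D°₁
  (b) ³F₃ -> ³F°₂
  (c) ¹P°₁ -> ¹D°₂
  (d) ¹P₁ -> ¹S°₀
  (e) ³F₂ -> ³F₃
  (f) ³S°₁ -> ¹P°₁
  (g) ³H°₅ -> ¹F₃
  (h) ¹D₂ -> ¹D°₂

3

(a) forbidden (parity, ΔS fail)
(b) allowed
(c) forbidden (parity fails)
(d) allowed
(e) forbidden (parity fails)
(f) forbidden (parity, ΔS fail)
(g) forbidden (ΔS, ΔL, ΔJ fail)
(h) allowed
Total allowed: 3 of 8.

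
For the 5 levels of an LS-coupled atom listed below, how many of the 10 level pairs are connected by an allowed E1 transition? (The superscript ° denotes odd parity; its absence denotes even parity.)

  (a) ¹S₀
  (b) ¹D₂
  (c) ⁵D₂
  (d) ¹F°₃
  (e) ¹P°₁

(a)–(b): forbidden (parity, ΔL, ΔJ).
(a)–(c): forbidden (parity, ΔS, ΔL, ΔJ).
(a)–(d): forbidden (ΔL, ΔJ).
(a)–(e): allowed.
(b)–(c): forbidden (parity, ΔS).
(b)–(d): allowed.
(b)–(e): allowed.
(c)–(d): forbidden (ΔS).
(c)–(e): forbidden (ΔS).
(d)–(e): forbidden (parity, ΔL, ΔJ).
Allowed pairs: 3 of 10.

3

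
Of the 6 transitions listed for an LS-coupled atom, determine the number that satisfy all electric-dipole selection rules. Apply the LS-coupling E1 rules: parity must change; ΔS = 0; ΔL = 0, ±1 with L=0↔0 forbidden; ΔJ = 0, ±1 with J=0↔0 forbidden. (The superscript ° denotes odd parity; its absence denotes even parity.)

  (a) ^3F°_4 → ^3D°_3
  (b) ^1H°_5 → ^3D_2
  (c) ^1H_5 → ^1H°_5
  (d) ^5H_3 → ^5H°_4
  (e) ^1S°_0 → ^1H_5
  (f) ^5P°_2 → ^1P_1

2

(a) forbidden (parity fails)
(b) forbidden (ΔS, ΔL, ΔJ fail)
(c) allowed
(d) allowed
(e) forbidden (ΔL, ΔJ fail)
(f) forbidden (ΔS fails)
Total allowed: 2 of 6.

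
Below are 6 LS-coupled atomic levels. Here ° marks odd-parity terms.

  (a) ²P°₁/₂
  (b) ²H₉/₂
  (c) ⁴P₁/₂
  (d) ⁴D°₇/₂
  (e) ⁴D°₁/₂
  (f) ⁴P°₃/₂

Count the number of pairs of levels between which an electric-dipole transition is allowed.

2

(a)–(b): forbidden (ΔL, ΔJ).
(a)–(c): forbidden (ΔS).
(a)–(d): forbidden (parity, ΔS, ΔJ).
(a)–(e): forbidden (parity, ΔS).
(a)–(f): forbidden (parity, ΔS).
(b)–(c): forbidden (parity, ΔS, ΔL, ΔJ).
(b)–(d): forbidden (ΔS, ΔL).
(b)–(e): forbidden (ΔS, ΔL, ΔJ).
(b)–(f): forbidden (ΔS, ΔL, ΔJ).
(c)–(d): forbidden (ΔJ).
(c)–(e): allowed.
(c)–(f): allowed.
(d)–(e): forbidden (parity, ΔJ).
(d)–(f): forbidden (parity, ΔJ).
(e)–(f): forbidden (parity).
Allowed pairs: 2 of 15.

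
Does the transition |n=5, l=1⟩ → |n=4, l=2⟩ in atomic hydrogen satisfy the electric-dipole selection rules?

allowed

Δl = 2 − 1 = +1; the E1 rule Δl = ±1 is satisfied.
All E1 selection rules are satisfied.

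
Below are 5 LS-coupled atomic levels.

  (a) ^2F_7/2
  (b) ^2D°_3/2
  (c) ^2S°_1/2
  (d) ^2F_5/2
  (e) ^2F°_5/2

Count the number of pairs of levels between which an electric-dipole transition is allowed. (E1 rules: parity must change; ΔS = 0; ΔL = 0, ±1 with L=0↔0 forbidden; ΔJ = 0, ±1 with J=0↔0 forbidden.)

3

(a)–(b): forbidden (ΔJ).
(a)–(c): forbidden (ΔL, ΔJ).
(a)–(d): forbidden (parity).
(a)–(e): allowed.
(b)–(c): forbidden (parity, ΔL).
(b)–(d): allowed.
(b)–(e): forbidden (parity).
(c)–(d): forbidden (ΔL, ΔJ).
(c)–(e): forbidden (parity, ΔL, ΔJ).
(d)–(e): allowed.
Allowed pairs: 3 of 10.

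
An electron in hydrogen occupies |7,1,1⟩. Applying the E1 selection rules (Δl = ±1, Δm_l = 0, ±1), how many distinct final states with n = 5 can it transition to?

E1 requires Δl = ±1, so l_f ∈ {0, 2}; with 0 ≤ l_f ≤ n_f−1 = 4, the allowed l_f values are {0, 2}.
For l_f = 0: m_f ∈ {m_i−1, m_i, m_i+1} ∩ [−0, 0] = {0} → 1 state.
For l_f = 2: m_f ∈ {m_i−1, m_i, m_i+1} ∩ [−2, 2] = {0, 1, 2} → 3 states.
Total: 4.

4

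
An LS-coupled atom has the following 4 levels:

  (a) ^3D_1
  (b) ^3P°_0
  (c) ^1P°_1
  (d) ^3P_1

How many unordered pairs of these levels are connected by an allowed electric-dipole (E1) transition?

2

(a)–(b): allowed.
(a)–(c): forbidden (ΔS).
(a)–(d): forbidden (parity).
(b)–(c): forbidden (parity, ΔS).
(b)–(d): allowed.
(c)–(d): forbidden (ΔS).
Allowed pairs: 2 of 6.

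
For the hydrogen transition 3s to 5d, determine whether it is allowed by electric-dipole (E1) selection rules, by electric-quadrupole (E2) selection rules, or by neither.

E2

Δl = 2 − 0 = +2; l_i + l_f = 2.
E1 (Δl = ±1): not satisfied.
E2 (Δl = 0,±2, l_i+l_f ≥ 2): satisfied.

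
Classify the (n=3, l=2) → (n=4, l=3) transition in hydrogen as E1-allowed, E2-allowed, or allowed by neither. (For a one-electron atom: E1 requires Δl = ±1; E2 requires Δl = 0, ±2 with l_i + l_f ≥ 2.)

Δl = 3 − 2 = +1; l_i + l_f = 5.
E1 (Δl = ±1): satisfied.
E2 (Δl = 0,±2, l_i+l_f ≥ 2): not satisfied.

E1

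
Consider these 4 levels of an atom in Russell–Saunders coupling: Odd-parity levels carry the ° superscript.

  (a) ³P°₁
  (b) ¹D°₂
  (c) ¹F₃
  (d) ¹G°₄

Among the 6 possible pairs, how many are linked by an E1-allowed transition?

(a)–(b): forbidden (parity, ΔS).
(a)–(c): forbidden (ΔS, ΔL, ΔJ).
(a)–(d): forbidden (parity, ΔS, ΔL, ΔJ).
(b)–(c): allowed.
(b)–(d): forbidden (parity, ΔL, ΔJ).
(c)–(d): allowed.
Allowed pairs: 2 of 6.

2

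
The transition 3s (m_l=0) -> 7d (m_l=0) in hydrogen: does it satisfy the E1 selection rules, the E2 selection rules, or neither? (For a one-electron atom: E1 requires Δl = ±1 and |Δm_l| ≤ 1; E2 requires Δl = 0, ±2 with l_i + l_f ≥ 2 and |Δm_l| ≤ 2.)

Δl = 2 − 0 = +2; l_i + l_f = 2.
Δm_l = +0.
E1 (Δl = ±1, |Δm_l| ≤ 1): not satisfied.
E2 (Δl = 0,±2, l_i+l_f ≥ 2, |Δm_l| ≤ 2): satisfied.

E2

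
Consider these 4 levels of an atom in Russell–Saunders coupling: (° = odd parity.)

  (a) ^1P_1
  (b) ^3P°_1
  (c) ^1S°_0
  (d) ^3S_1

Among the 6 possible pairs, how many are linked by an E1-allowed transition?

(a)–(b): forbidden (ΔS).
(a)–(c): allowed.
(a)–(d): forbidden (parity, ΔS).
(b)–(c): forbidden (parity, ΔS).
(b)–(d): allowed.
(c)–(d): forbidden (ΔS, ΔL).
Allowed pairs: 2 of 6.

2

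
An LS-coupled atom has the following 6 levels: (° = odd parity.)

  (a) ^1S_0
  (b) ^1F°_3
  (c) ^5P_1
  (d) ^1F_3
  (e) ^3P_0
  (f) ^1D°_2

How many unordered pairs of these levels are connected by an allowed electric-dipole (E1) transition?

2

(a)–(b): forbidden (ΔL, ΔJ).
(a)–(c): forbidden (parity, ΔS).
(a)–(d): forbidden (parity, ΔL, ΔJ).
(a)–(e): forbidden (parity, ΔS, ΔJ).
(a)–(f): forbidden (ΔL, ΔJ).
(b)–(c): forbidden (ΔS, ΔL, ΔJ).
(b)–(d): allowed.
(b)–(e): forbidden (ΔS, ΔL, ΔJ).
(b)–(f): forbidden (parity).
(c)–(d): forbidden (parity, ΔS, ΔL, ΔJ).
(c)–(e): forbidden (parity, ΔS).
(c)–(f): forbidden (ΔS).
(d)–(e): forbidden (parity, ΔS, ΔL, ΔJ).
(d)–(f): allowed.
(e)–(f): forbidden (ΔS, ΔJ).
Allowed pairs: 2 of 15.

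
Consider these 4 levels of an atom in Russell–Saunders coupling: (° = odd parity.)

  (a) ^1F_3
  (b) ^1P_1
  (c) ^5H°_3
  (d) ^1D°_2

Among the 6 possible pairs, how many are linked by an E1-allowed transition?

2

(a)–(b): forbidden (parity, ΔL, ΔJ).
(a)–(c): forbidden (ΔS, ΔL).
(a)–(d): allowed.
(b)–(c): forbidden (ΔS, ΔL, ΔJ).
(b)–(d): allowed.
(c)–(d): forbidden (parity, ΔS, ΔL).
Allowed pairs: 2 of 6.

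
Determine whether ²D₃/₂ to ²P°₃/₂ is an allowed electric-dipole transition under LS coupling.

allowed

Reading off the term symbols: S 1/2→1/2, L 2→1, J 3/2→3/2, parity even→odd.
Parity must change: even → odd — passes.
ΔS = 0: S: 1/2 → 1/2 — passes.
ΔL = 0, ±1 (not L=0↔0): L: 2 → 1, ΔL = -1 — passes.
ΔJ = 0, ±1 (not J=0↔0): J: 3/2 → 3/2, ΔJ = +0 — passes.
All four E1 rules are satisfied.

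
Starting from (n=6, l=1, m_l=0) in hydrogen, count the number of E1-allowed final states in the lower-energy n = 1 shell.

E1 requires Δl = ±1, so l_f ∈ {0, 2}; with 0 ≤ l_f ≤ n_f−1 = 0, the allowed l_f values are {0}.
For l_f = 0: m_f ∈ {m_i−1, m_i, m_i+1} ∩ [−0, 0] = {0} → 1 state.
Total: 1.

1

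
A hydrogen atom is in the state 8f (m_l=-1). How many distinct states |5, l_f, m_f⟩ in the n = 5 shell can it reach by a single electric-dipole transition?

E1 requires Δl = ±1, so l_f ∈ {2, 4}; with 0 ≤ l_f ≤ n_f−1 = 4, the allowed l_f values are {2, 4}.
For l_f = 2: m_f ∈ {m_i−1, m_i, m_i+1} ∩ [−2, 2] = {-2, -1, 0} → 3 states.
For l_f = 4: m_f ∈ {m_i−1, m_i, m_i+1} ∩ [−4, 4] = {-2, -1, 0} → 3 states.
Total: 6.

6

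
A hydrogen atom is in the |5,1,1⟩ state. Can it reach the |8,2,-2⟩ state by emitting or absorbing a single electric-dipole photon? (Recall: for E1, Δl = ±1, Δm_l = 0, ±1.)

Δl = 2 − 1 = +1; the E1 rule Δl = ±1 is satisfied.
m_l: 1 → -2 (Δm_l = -3). |Δm_l| ≤ 1 violated.
The transition is electric-dipole forbidden.

forbidden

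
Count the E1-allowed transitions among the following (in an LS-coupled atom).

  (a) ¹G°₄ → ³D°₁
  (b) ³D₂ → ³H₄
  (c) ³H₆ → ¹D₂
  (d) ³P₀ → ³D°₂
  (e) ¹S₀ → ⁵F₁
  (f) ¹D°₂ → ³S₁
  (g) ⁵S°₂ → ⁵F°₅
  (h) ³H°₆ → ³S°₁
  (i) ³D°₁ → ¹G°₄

(a) forbidden (parity, ΔS, ΔL, ΔJ fail)
(b) forbidden (parity, ΔL, ΔJ fail)
(c) forbidden (parity, ΔS, ΔL, ΔJ fail)
(d) forbidden (ΔJ fails)
(e) forbidden (parity, ΔS, ΔL fail)
(f) forbidden (ΔS, ΔL fail)
(g) forbidden (parity, ΔL, ΔJ fail)
(h) forbidden (parity, ΔL, ΔJ fail)
(i) forbidden (parity, ΔS, ΔL, ΔJ fail)
Total allowed: 0 of 9.

0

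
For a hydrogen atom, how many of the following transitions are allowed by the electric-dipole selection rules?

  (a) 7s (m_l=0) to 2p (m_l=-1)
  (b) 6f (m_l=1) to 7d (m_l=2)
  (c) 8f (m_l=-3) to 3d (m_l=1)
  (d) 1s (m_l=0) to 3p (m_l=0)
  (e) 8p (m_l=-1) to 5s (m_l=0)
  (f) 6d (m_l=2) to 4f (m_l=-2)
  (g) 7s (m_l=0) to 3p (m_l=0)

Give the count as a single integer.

5

(a) allowed
(b) allowed
(c) forbidden — Δm_l = +4 (E1 requires Δm_l = 0, ±1)
(d) allowed
(e) allowed
(f) forbidden — Δm_l = -4 (E1 requires Δm_l = 0, ±1)
(g) allowed
Total allowed: 5 of 7.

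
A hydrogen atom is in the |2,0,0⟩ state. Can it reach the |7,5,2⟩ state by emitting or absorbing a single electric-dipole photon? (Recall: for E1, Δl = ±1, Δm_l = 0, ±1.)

l: 0 → 5 (Δl = +5). Δl = ±1 fails.
Δm_l = 2 − (0) = +2. E1 requires Δm_l = 0, ±1: fails.
The transition is electric-dipole forbidden.

forbidden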